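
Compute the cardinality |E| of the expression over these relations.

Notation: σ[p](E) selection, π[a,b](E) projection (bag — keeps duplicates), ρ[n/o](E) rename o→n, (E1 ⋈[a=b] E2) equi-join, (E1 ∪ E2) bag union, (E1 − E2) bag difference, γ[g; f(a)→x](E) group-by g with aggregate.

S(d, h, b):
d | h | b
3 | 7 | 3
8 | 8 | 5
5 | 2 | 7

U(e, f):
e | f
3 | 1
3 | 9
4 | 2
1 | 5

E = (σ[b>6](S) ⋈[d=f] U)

Subexpression sizes:
  S → 3
  σ[b>6](S) → 1
  U → 4
  (σ[b>6](S) ⋈[d=f] U) → 1

|E| = 1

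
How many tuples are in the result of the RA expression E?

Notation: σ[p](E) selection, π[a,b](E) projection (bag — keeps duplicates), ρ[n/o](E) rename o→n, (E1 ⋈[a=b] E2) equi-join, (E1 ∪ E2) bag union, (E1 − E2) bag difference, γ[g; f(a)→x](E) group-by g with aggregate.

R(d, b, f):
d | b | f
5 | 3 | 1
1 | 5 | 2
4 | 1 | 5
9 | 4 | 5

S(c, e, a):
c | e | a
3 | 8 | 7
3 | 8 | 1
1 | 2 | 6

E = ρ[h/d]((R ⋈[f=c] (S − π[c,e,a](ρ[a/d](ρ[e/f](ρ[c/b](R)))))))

Row counts bottom-up:
  R → 4
  S → 3
  R → 4
  ρ[c/b](R) → 4
  ρ[e/f](ρ[c/b](R)) → 4
  ρ[a/d](ρ[e/f](ρ[c/b](R))) → 4
  π[c,e,a](ρ[a/d](ρ[e/f](ρ[c/b](R)))) → 4
  (S − π[c,e,a](ρ[a/d](ρ[e/f](ρ[c/b](R))))) → 3
  (R ⋈[f=c] (S − π[c,e,a](ρ[a/d](ρ[e/f](ρ[c/b](R)))))) → 1
  ρ[h/d]((R ⋈[f=c] (S − π[c,e,a](ρ[a/d](ρ[e/f](ρ[c/b](R))))))) → 1

|E| = 1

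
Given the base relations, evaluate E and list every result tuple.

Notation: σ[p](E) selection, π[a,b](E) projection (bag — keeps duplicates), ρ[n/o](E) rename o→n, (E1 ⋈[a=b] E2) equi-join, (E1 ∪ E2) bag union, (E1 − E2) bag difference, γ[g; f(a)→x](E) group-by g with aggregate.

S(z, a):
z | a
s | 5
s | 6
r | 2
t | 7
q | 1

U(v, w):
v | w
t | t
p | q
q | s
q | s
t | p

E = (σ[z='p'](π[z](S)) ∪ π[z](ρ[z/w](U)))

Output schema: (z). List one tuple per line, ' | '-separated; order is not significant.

Stepwise |·|:
  S → 5
  π[z](S) → 5
  σ[z='p'](π[z](S)) → 0
  U → 5
  ρ[z/w](U) → 5
  π[z](ρ[z/w](U)) → 5
  (σ[z='p'](π[z](S)) ∪ π[z](ρ[z/w](U))) → 5

== RESULT ==
z
p
q
s
s
t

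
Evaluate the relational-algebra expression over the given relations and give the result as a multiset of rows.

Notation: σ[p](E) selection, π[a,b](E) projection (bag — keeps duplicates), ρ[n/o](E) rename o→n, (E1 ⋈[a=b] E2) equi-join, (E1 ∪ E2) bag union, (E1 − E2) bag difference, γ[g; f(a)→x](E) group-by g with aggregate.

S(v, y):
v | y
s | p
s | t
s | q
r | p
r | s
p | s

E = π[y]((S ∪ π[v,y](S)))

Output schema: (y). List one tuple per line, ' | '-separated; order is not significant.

Per-node cardinality:
  S → 6
  S → 6
  π[v,y](S) → 6
  (S ∪ π[v,y](S)) → 12
  π[y]((S ∪ π[v,y](S))) → 12

== RESULT ==
y
p
p
p
p
q
q
s
s
s
s
t
t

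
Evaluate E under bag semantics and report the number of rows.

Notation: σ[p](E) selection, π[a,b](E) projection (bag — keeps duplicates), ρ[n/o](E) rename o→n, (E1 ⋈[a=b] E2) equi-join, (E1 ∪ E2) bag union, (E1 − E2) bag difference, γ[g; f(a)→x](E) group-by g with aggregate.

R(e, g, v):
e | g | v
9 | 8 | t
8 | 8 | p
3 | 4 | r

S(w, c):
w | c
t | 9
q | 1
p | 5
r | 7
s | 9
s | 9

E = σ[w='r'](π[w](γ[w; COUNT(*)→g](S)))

Subexpression sizes:
  S → 6
  γ[w; COUNT(*)→g](S) → 5
  π[w](γ[w; COUNT(*)→g](S)) → 5
  σ[w='r'](π[w](γ[w; COUNT(*)→g](S))) → 1

|E| = 1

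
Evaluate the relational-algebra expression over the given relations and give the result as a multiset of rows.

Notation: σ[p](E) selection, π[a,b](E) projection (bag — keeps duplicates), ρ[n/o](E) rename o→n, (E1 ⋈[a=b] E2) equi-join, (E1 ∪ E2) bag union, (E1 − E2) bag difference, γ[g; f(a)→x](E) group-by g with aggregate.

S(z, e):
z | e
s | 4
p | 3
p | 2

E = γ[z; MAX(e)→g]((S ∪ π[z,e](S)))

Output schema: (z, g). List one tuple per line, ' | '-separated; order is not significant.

Per-node cardinality:
  S → 3
  S → 3
  π[z,e](S) → 3
  (S ∪ π[z,e](S)) → 6
  γ[z; MAX(e)→g]((S ∪ π[z,e](S))) → 2

== RESULT ==
z | g
p | 3
s | 4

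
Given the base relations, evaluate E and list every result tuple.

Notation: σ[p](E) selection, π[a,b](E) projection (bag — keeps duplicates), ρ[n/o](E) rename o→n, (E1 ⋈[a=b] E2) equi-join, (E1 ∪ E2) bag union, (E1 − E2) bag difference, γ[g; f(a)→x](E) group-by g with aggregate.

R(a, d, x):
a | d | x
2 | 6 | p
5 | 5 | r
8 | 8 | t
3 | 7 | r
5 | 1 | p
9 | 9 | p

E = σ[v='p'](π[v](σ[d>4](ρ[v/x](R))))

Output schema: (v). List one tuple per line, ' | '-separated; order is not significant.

Per-node cardinality:
  R → 6
  ρ[v/x](R) → 6
  σ[d>4](ρ[v/x](R)) → 5
  π[v](σ[d>4](ρ[v/x](R))) → 5
  σ[v='p'](π[v](σ[d>4](ρ[v/x](R)))) → 2

== RESULT ==
v
p
p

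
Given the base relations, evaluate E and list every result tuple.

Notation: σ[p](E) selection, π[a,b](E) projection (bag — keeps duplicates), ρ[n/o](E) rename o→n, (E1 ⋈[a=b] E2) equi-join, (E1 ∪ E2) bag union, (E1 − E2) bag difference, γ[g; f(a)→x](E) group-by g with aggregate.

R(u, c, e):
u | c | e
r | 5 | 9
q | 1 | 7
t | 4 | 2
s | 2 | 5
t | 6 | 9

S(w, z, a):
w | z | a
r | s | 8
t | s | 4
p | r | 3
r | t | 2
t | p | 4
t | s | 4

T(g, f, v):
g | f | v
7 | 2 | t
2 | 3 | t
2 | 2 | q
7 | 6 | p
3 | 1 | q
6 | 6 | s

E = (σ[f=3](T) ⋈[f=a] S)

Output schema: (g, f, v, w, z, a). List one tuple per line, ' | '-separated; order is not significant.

Stepwise |·|:
  T → 6
  σ[f=3](T) → 1
  S → 6
  (σ[f=3](T) ⋈[f=a] S) → 1

== RESULT ==
g | f | v | w | z | a
2 | 3 | t | p | r | 3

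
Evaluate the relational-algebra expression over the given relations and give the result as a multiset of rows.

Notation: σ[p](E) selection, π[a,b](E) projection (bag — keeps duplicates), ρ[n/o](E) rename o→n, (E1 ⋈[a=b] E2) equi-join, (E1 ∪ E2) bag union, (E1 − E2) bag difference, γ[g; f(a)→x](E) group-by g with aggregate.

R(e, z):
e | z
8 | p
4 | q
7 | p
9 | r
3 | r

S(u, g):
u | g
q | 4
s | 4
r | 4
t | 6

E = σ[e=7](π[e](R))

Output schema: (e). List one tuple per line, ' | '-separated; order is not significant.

Subexpression sizes:
  R → 5
  π[e](R) → 5
  σ[e=7](π[e](R)) → 1

== RESULT ==
e
7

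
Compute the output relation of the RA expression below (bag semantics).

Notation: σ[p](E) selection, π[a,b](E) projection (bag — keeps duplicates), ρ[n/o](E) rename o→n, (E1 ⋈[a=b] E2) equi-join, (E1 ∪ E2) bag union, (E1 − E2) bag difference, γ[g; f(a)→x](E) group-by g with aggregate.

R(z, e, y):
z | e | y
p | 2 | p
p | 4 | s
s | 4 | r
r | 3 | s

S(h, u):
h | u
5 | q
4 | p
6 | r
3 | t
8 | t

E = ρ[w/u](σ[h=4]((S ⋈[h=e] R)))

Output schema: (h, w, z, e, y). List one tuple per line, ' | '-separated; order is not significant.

Stepwise |·|:
  S → 5
  R → 4
  (S ⋈[h=e] R) → 3
  σ[h=4]((S ⋈[h=e] R)) → 2
  ρ[w/u](σ[h=4]((S ⋈[h=e] R))) → 2

== RESULT ==
h | w | z | e | y
4 | p | p | 4 | s
4 | p | s | 4 | r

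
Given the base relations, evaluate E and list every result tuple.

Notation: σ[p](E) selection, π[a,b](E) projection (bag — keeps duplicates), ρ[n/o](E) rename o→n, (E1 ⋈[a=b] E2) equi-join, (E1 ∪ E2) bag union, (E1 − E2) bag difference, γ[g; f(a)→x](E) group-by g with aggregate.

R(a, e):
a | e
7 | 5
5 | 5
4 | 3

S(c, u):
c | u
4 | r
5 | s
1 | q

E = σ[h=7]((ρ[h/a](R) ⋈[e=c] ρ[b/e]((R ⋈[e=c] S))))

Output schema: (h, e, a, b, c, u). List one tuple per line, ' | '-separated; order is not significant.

Per-node cardinality:
  R → 3
  ρ[h/a](R) → 3
  R → 3
  S → 3
  (R ⋈[e=c] S) → 2
  ρ[b/e]((R ⋈[e=c] S)) → 2
  (ρ[h/a](R) ⋈[e=c] ρ[b/e]((R ⋈[e=c] S))) → 4
  σ[h=7]((ρ[h/a](R) ⋈[e=c] ρ[b/e]((R ⋈[e=c] S)))) → 2

== RESULT ==
h | e | a | b | c | u
7 | 5 | 5 | 5 | 5 | s
7 | 5 | 7 | 5 | 5 | s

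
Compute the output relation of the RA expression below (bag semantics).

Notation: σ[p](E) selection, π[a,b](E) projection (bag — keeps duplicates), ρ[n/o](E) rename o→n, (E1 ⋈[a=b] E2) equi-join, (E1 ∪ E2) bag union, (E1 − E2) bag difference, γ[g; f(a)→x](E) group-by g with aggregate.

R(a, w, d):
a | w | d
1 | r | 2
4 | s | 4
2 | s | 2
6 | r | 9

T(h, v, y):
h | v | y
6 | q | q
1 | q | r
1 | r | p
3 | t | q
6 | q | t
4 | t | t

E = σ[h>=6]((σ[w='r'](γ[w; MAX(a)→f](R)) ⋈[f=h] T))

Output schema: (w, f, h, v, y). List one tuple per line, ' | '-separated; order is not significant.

Row counts bottom-up:
  R → 4
  γ[w; MAX(a)→f](R) → 2
  σ[w='r'](γ[w; MAX(a)→f](R)) → 1
  T → 6
  (σ[w='r'](γ[w; MAX(a)→f](R)) ⋈[f=h] T) → 2
  σ[h>=6]((σ[w='r'](γ[w; MAX(a)→f](R)) ⋈[f=h] T)) → 2

== RESULT ==
w | f | h | v | y
r | 6 | 6 | q | q
r | 6 | 6 | q | t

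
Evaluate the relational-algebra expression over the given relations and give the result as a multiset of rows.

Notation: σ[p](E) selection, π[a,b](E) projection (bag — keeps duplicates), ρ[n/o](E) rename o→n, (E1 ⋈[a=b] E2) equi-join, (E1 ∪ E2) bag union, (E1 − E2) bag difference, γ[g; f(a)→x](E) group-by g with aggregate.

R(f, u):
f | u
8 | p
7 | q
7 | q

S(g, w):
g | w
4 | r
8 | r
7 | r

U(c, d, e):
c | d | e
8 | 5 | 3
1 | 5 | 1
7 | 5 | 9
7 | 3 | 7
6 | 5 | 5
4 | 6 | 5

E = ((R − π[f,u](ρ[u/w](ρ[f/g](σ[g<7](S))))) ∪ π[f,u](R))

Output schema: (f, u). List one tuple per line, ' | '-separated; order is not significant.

Row counts bottom-up:
  R → 3
  S → 3
  σ[g<7](S) → 1
  ρ[f/g](σ[g<7](S)) → 1
  ρ[u/w](ρ[f/g](σ[g<7](S))) → 1
  π[f,u](ρ[u/w](ρ[f/g](σ[g<7](S)))) → 1
  (R − π[f,u](ρ[u/w](ρ[f/g](σ[g<7](S))))) → 3
  R → 3
  π[f,u](R) → 3
  ((R − π[f,u](ρ[u/w](ρ[f/g](σ[g<7](S))))) ∪ π[f,u](R)) → 6

== RESULT ==
f | u
7 | q
7 | q
7 | q
7 | q
8 | p
8 | p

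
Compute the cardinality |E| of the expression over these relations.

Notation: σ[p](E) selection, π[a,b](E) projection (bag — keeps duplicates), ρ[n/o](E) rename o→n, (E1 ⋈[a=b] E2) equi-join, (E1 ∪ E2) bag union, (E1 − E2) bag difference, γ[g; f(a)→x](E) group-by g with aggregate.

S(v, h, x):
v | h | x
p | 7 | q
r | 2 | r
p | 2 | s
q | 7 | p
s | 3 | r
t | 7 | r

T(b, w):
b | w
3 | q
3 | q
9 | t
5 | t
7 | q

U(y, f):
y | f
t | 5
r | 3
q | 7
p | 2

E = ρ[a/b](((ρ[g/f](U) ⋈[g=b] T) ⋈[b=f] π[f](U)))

Subexpression sizes:
  U → 4
  ρ[g/f](U) → 4
  T → 5
  (ρ[g/f](U) ⋈[g=b] T) → 4
  U → 4
  π[f](U) → 4
  ((ρ[g/f](U) ⋈[g=b] T) ⋈[b=f] π[f](U)) → 4
  ρ[a/b](((ρ[g/f](U) ⋈[g=b] T) ⋈[b=f] π[f](U))) → 4

|E| = 4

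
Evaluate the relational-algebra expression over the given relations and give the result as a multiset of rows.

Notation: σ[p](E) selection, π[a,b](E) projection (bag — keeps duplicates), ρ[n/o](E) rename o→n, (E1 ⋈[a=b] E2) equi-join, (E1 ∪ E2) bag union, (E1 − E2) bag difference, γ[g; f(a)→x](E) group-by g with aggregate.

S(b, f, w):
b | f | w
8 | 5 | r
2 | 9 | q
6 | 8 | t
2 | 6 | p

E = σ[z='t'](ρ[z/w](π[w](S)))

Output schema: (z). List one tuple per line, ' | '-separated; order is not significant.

Row counts bottom-up:
  S → 4
  π[w](S) → 4
  ρ[z/w](π[w](S)) → 4
  σ[z='t'](ρ[z/w](π[w](S))) → 1

== RESULT ==
z
t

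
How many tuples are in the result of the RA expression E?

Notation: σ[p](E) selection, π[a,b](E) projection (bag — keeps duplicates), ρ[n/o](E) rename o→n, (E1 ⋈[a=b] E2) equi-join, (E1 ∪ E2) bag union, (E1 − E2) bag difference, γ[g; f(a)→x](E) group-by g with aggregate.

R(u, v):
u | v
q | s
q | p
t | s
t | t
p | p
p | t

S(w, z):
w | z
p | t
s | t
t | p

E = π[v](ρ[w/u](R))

Row counts bottom-up:
  R → 6
  ρ[w/u](R) → 6
  π[v](ρ[w/u](R)) → 6

|E| = 6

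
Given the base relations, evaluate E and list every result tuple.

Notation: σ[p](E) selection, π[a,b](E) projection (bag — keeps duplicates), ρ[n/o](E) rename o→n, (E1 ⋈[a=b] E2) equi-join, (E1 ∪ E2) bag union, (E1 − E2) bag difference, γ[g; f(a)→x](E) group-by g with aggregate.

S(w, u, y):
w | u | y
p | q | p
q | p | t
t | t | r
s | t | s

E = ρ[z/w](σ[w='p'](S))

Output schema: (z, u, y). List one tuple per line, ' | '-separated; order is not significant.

Per-node cardinality:
  S → 4
  σ[w='p'](S) → 1
  ρ[z/w](σ[w='p'](S)) → 1

== RESULT ==
z | u | y
p | q | p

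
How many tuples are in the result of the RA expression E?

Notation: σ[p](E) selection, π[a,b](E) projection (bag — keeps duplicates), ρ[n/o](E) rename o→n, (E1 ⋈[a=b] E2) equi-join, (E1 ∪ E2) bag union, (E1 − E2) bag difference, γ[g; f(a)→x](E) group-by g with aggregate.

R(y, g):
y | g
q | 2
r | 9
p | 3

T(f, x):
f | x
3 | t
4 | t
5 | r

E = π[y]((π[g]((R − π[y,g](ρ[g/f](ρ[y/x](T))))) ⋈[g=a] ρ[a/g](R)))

Stepwise |·|:
  R → 3
  T → 3
  ρ[y/x](T) → 3
  ρ[g/f](ρ[y/x](T)) → 3
  π[y,g](ρ[g/f](ρ[y/x](T))) → 3
  (R − π[y,g](ρ[g/f](ρ[y/x](T)))) → 3
  π[g]((R − π[y,g](ρ[g/f](ρ[y/x](T))))) → 3
  R → 3
  ρ[a/g](R) → 3
  (π[g]((R − π[y,g](ρ[g/f](ρ[y/x](T))))) ⋈[g=a] ρ[a/g](R)) → 3
  π[y]((π[g]((R − π[y,g](ρ[g/f](ρ[y/x](T))))) ⋈[g=a] ρ[a/g](R))) → 3

|E| = 3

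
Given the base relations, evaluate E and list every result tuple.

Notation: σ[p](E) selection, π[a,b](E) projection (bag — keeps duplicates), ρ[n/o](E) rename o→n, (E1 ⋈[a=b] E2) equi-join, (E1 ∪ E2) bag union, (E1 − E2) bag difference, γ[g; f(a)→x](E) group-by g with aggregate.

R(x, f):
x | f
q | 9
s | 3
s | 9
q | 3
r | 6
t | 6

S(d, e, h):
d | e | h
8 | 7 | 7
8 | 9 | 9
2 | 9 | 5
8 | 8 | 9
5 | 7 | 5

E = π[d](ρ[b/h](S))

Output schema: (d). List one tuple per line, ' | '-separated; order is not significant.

Subexpression sizes:
  S → 5
  ρ[b/h](S) → 5
  π[d](ρ[b/h](S)) → 5

== RESULT ==
d
2
5
8
8
8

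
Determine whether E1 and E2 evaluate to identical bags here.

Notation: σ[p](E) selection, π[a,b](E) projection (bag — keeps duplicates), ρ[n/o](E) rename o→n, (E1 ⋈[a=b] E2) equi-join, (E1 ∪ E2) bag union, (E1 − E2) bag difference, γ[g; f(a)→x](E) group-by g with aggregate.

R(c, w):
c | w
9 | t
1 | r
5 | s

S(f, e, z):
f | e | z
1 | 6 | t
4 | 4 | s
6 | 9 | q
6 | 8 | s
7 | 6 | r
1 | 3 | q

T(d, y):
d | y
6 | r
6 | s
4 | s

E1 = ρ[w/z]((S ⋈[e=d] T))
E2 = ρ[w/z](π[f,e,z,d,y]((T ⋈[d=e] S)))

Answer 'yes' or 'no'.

E1 stepwise |·|:
  S → 6
  T → 3
  (S ⋈[e=d] T) → 5
  ρ[w/z]((S ⋈[e=d] T)) → 5
E2 stepwise |·|:
  T → 3
  S → 6
  (T ⋈[d=e] S) → 5
  π[f,e,z,d,y]((T ⋈[d=e] S)) → 5
  ρ[w/z](π[f,e,z,d,y]((T ⋈[d=e] S))) → 5

E1 and E2 produce the same multiset:
f | e | w | d | y
1 | 6 | t | 6 | r
1 | 6 | t | 6 | s
4 | 4 | s | 4 | s
7 | 6 | r | 6 | r
7 | 6 | r | 6 | s

yes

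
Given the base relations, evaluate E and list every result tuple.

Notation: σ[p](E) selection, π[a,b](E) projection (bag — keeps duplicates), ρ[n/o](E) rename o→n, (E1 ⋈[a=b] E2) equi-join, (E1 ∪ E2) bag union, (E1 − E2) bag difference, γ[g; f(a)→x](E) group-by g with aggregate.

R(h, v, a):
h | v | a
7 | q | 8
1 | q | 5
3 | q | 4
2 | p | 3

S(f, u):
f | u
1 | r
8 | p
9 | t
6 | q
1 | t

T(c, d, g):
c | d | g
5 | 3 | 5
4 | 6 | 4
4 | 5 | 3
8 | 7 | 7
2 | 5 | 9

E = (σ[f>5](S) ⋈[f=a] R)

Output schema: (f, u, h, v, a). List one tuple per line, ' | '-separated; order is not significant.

Row counts bottom-up:
  S → 5
  σ[f>5](S) → 3
  R → 4
  (σ[f>5](S) ⋈[f=a] R) → 1

== RESULT ==
f | u | h | v | a
8 | p | 7 | q | 8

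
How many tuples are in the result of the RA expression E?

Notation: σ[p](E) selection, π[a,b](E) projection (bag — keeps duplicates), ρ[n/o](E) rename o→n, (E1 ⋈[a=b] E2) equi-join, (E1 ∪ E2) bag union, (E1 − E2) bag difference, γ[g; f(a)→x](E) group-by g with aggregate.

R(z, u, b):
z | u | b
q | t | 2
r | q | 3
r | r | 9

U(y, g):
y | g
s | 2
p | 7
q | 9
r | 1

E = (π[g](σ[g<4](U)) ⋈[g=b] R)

Per-node cardinality:
  U → 4
  σ[g<4](U) → 2
  π[g](σ[g<4](U)) → 2
  R → 3
  (π[g](σ[g<4](U)) ⋈[g=b] R) → 1

|E| = 1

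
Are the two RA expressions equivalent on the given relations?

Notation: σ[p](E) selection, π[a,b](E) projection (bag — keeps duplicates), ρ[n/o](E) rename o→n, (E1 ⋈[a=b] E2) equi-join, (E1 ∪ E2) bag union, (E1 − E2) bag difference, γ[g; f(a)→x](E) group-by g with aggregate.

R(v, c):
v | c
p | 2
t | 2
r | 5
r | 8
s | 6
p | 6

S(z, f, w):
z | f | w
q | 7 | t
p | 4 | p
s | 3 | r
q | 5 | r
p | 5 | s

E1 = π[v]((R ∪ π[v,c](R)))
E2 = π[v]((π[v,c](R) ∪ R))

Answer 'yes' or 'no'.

E1 subexpression sizes:
  R → 6
  R → 6
  π[v,c](R) → 6
  (R ∪ π[v,c](R)) → 12
  π[v]((R ∪ π[v,c](R))) → 12
E2 subexpression sizes:
  R → 6
  π[v,c](R) → 6
  R → 6
  (π[v,c](R) ∪ R) → 12
  π[v]((π[v,c](R) ∪ R)) → 12

E1 and E2 produce the same multiset:
v
p
p
p
p
r
r
r
r
s
s
t
t

yes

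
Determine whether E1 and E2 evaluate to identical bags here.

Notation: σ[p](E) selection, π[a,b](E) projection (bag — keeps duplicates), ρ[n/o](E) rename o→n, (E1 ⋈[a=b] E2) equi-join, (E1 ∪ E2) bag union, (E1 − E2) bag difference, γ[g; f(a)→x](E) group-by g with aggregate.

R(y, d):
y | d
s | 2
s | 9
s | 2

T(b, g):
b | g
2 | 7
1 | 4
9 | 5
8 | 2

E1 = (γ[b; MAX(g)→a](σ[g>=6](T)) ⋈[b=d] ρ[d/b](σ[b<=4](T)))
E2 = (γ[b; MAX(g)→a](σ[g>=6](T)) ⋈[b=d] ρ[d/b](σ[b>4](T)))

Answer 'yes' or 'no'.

E1 subexpression sizes:
  T → 4
  σ[g>=6](T) → 1
  γ[b; MAX(g)→a](σ[g>=6](T)) → 1
  T → 4
  σ[b<=4](T) → 2
  ρ[d/b](σ[b<=4](T)) → 2
  (γ[b; MAX(g)→a](σ[g>=6](T)) ⋈[b=d] ρ[d/b](σ[b<=4](T))) → 1
E2 subexpression sizes:
  T → 4
  σ[g>=6](T) → 1
  γ[b; MAX(g)→a](σ[g>=6](T)) → 1
  T → 4
  σ[b>4](T) → 2
  ρ[d/b](σ[b>4](T)) → 2
  (γ[b; MAX(g)→a](σ[g>=6](T)) ⋈[b=d] ρ[d/b](σ[b>4](T))) → 0

E1 result:
b | a | d | g
2 | 7 | 2 | 7
E2 result:
b | a | d | g
(0 rows)
Witness: (2, 7, 2, 7) appears 1× in E1 but 0× in E2.

no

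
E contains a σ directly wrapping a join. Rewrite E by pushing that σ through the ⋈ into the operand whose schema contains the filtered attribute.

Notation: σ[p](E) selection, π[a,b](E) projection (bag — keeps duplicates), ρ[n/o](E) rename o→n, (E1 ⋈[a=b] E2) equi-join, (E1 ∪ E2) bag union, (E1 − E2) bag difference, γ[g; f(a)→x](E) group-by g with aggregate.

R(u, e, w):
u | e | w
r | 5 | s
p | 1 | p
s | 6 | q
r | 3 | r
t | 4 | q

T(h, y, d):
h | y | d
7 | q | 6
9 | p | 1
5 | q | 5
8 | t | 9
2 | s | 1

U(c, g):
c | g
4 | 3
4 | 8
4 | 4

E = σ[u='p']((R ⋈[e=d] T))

σ filters on u, owned by the left side.
E' = (σ[u='p'](R) ⋈[e=d] T)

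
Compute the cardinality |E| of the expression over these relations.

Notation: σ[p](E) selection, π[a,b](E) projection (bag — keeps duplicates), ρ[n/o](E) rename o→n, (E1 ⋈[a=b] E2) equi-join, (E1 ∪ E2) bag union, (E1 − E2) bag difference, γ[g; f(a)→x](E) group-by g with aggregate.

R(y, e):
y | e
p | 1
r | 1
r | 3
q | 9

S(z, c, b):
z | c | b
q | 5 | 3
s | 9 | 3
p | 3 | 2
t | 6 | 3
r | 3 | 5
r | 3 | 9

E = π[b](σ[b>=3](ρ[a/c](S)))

Per-node cardinality:
  S → 6
  ρ[a/c](S) → 6
  σ[b>=3](ρ[a/c](S)) → 5
  π[b](σ[b>=3](ρ[a/c](S))) → 5

|E| = 5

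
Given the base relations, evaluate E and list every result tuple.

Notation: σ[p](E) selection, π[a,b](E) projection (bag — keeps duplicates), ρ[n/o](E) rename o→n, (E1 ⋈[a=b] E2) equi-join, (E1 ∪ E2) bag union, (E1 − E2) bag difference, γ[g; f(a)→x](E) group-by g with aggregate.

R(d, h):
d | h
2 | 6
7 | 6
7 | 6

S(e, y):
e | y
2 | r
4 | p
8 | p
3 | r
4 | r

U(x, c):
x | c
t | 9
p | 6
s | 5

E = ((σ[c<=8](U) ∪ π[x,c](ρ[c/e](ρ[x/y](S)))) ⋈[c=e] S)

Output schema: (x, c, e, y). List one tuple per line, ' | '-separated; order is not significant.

Per-node cardinality:
  U → 3
  σ[c<=8](U) → 2
  S → 5
  ρ[x/y](S) → 5
  ρ[c/e](ρ[x/y](S)) → 5
  π[x,c](ρ[c/e](ρ[x/y](S))) → 5
  (σ[c<=8](U) ∪ π[x,c](ρ[c/e](ρ[x/y](S)))) → 7
  S → 5
  ((σ[c<=8](U) ∪ π[x,c](ρ[c/e](ρ[x/y](S)))) ⋈[c=e] S) → 7

== RESULT ==
x | c | e | y
p | 4 | 4 | p
p | 4 | 4 | r
p | 8 | 8 | p
r | 2 | 2 | r
r | 3 | 3 | r
r | 4 | 4 | p
r | 4 | 4 | r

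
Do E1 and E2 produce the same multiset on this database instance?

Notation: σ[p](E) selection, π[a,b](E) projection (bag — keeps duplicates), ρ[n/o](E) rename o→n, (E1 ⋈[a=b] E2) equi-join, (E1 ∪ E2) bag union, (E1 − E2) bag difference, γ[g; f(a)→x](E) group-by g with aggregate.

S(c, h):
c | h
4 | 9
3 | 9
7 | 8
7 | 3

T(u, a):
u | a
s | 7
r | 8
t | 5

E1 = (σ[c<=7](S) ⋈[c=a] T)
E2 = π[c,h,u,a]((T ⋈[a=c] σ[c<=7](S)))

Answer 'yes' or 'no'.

E1 row counts bottom-up:
  S → 4
  σ[c<=7](S) → 4
  T → 3
  (σ[c<=7](S) ⋈[c=a] T) → 2
E2 row counts bottom-up:
  T → 3
  S → 4
  σ[c<=7](S) → 4
  (T ⋈[a=c] σ[c<=7](S)) → 2
  π[c,h,u,a]((T ⋈[a=c] σ[c<=7](S))) → 2

E1 and E2 produce the same multiset:
c | h | u | a
7 | 3 | s | 7
7 | 8 | s | 7

yes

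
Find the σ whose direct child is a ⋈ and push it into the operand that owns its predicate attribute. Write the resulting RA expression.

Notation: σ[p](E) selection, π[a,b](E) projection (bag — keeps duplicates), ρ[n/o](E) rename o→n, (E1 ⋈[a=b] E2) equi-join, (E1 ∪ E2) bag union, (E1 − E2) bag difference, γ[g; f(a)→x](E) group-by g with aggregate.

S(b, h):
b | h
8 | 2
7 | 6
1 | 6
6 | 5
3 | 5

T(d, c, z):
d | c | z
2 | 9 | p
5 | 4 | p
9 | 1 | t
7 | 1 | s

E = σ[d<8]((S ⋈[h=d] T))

σ filters on d, owned by the right side.
E' = (S ⋈[h=d] σ[d<8](T))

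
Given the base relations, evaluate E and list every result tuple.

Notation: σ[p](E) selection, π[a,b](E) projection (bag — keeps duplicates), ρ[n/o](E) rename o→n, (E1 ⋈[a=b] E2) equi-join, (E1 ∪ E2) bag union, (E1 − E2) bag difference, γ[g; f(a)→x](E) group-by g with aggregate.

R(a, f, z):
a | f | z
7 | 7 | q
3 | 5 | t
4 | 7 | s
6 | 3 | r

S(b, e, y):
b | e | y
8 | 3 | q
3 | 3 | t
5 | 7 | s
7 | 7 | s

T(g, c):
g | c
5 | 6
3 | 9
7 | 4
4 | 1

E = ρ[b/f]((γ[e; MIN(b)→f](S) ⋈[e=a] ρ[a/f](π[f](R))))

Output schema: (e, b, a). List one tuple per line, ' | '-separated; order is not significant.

Per-node cardinality:
  S → 4
  γ[e; MIN(b)→f](S) → 2
  R → 4
  π[f](R) → 4
  ρ[a/f](π[f](R)) → 4
  (γ[e; MIN(b)→f](S) ⋈[e=a] ρ[a/f](π[f](R))) → 3
  ρ[b/f]((γ[e; MIN(b)→f](S) ⋈[e=a] ρ[a/f](π[f](R)))) → 3

== RESULT ==
e | b | a
3 | 3 | 3
7 | 5 | 7
7 | 5 | 7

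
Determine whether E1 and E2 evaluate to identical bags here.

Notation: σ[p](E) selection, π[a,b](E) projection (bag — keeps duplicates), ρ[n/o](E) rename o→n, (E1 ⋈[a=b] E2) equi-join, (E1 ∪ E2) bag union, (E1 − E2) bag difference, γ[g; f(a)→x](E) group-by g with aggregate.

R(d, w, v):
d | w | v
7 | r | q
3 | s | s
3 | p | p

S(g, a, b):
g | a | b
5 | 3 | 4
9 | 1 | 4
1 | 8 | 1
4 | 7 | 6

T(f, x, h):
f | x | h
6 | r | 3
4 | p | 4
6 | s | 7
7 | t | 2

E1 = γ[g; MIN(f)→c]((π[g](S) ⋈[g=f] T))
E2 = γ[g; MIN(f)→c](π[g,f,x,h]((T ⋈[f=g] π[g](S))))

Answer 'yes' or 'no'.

E1 per-node cardinality:
  S → 4
  π[g](S) → 4
  T → 4
  (π[g](S) ⋈[g=f] T) → 1
  γ[g; MIN(f)→c]((π[g](S) ⋈[g=f] T)) → 1
E2 per-node cardinality:
  T → 4
  S → 4
  π[g](S) → 4
  (T ⋈[f=g] π[g](S)) → 1
  π[g,f,x,h]((T ⋈[f=g] π[g](S))) → 1
  γ[g; MIN(f)→c](π[g,f,x,h]((T ⋈[f=g] π[g](S)))) → 1

E1 and E2 produce the same multiset:
g | c
4 | 4

yes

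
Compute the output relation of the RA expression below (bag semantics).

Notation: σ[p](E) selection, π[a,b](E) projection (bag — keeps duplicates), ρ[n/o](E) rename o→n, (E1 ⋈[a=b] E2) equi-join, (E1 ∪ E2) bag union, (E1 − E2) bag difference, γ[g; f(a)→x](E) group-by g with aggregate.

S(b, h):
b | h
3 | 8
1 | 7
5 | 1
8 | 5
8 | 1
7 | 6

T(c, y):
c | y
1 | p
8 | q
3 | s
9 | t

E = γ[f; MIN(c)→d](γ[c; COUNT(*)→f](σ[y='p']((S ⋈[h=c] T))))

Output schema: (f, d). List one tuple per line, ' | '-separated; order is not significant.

Per-node cardinality:
  S → 6
  T → 4
  (S ⋈[h=c] T) → 3
  σ[y='p']((S ⋈[h=c] T)) → 2
  γ[c; COUNT(*)→f](σ[y='p']((S ⋈[h=c] T))) → 1
  γ[f; MIN(c)→d](γ[c; COUNT(*)→f](σ[y='p']((S ⋈[h=c] T)))) → 1

== RESULT ==
f | d
2 | 1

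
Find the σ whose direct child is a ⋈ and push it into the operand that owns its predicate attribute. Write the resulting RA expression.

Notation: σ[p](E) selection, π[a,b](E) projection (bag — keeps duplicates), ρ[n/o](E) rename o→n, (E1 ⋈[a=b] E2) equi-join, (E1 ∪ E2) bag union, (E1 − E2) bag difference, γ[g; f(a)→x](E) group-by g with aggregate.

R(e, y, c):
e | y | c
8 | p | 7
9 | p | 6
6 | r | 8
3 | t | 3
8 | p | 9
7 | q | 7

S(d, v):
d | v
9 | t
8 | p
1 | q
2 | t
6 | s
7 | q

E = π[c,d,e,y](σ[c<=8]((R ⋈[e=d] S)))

σ filters on c, owned by the left side.
E' = π[c,d,e,y]((σ[c<=8](R) ⋈[e=d] S))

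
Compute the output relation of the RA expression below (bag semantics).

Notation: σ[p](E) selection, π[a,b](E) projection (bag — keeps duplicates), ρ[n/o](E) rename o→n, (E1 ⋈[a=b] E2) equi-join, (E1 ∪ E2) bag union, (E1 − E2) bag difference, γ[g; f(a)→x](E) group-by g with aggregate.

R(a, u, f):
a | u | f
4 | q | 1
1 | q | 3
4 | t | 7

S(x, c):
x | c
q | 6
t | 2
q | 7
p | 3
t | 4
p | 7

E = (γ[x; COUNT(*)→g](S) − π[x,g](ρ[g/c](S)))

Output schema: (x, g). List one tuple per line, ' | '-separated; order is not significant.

Subexpression sizes:
  S → 6
  γ[x; COUNT(*)→g](S) → 3
  S → 6
  ρ[g/c](S) → 6
  π[x,g](ρ[g/c](S)) → 6
  (γ[x; COUNT(*)→g](S) − π[x,g](ρ[g/c](S))) → 2

== RESULT ==
x | g
p | 2
q | 2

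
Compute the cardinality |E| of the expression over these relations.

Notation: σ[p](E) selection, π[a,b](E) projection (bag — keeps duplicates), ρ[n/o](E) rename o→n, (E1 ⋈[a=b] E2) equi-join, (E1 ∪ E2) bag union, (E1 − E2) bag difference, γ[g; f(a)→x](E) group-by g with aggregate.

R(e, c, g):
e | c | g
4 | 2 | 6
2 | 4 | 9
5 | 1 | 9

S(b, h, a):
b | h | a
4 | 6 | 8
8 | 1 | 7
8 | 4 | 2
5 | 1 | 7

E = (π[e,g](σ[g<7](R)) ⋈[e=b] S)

Stepwise |·|:
  R → 3
  σ[g<7](R) → 1
  π[e,g](σ[g<7](R)) → 1
  S → 4
  (π[e,g](σ[g<7](R)) ⋈[e=b] S) → 1

|E| = 1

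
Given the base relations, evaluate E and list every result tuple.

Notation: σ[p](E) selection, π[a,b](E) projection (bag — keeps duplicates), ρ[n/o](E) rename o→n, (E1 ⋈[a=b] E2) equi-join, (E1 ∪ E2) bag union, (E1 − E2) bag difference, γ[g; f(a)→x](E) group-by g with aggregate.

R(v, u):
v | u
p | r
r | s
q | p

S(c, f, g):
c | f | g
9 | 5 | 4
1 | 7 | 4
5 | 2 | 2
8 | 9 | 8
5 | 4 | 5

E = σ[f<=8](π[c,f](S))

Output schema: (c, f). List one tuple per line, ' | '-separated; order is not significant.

Stepwise |·|:
  S → 5
  π[c,f](S) → 5
  σ[f<=8](π[c,f](S)) → 4

== RESULT ==
c | f
1 | 7
5 | 2
5 | 4
9 | 5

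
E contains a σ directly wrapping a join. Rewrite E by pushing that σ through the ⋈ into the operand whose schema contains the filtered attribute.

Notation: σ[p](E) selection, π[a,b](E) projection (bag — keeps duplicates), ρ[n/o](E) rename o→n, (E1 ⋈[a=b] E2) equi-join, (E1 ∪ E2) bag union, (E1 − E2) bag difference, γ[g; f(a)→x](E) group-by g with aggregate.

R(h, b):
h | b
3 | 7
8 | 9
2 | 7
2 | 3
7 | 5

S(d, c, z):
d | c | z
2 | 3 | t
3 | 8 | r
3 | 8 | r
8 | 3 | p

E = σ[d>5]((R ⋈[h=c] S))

σ filters on d, owned by the right side.
E' = (R ⋈[h=c] σ[d>5](S))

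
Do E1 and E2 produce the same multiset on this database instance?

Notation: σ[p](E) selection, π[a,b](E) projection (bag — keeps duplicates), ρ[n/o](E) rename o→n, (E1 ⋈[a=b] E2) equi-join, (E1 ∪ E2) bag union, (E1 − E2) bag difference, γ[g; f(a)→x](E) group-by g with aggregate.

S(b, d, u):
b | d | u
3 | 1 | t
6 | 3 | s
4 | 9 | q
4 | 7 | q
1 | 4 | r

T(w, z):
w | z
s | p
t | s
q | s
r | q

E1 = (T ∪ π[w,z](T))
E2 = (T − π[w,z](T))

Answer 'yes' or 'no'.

E1 stepwise |·|:
  T → 4
  T → 4
  π[w,z](T) → 4
  (T ∪ π[w,z](T)) → 8
E2 stepwise |·|:
  T → 4
  T → 4
  π[w,z](T) → 4
  (T − π[w,z](T)) → 0

E1 result:
w | z
q | s
q | s
r | q
r | q
s | p
s | p
t | s
t | s
E2 result:
w | z
(0 rows)
Witness: ('q', 's') appears 2× in E1 but 0× in E2.

no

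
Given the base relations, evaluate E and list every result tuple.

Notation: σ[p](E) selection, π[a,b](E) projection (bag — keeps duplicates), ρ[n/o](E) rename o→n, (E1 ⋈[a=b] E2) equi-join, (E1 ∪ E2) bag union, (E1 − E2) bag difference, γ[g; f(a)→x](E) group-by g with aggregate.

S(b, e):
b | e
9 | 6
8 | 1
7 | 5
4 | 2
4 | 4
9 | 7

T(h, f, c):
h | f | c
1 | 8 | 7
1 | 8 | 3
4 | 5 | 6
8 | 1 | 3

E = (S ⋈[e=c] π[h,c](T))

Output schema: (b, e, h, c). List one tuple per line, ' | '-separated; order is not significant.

Stepwise |·|:
  S → 6
  T → 4
  π[h,c](T) → 4
  (S ⋈[e=c] π[h,c](T)) → 2

== RESULT ==
b | e | h | c
9 | 6 | 4 | 6
9 | 7 | 1 | 7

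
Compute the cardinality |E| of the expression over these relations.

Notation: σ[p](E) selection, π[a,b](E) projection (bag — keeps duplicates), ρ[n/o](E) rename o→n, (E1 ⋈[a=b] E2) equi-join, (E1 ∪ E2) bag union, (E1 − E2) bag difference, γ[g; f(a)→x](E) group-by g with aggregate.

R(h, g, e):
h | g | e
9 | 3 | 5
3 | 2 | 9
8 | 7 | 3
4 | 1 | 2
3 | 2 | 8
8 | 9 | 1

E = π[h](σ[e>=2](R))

Stepwise |·|:
  R → 6
  σ[e>=2](R) → 5
  π[h](σ[e>=2](R)) → 5

|E| = 5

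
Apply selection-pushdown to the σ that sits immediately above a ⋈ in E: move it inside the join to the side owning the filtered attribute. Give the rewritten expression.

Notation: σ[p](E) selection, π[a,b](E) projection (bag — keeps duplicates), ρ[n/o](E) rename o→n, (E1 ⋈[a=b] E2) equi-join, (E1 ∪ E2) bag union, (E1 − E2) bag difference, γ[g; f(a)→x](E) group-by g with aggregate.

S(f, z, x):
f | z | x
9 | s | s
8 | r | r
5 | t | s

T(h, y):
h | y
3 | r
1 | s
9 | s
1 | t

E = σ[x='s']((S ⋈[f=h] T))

σ filters on x, owned by the left side.
E' = (σ[x='s'](S) ⋈[f=h] T)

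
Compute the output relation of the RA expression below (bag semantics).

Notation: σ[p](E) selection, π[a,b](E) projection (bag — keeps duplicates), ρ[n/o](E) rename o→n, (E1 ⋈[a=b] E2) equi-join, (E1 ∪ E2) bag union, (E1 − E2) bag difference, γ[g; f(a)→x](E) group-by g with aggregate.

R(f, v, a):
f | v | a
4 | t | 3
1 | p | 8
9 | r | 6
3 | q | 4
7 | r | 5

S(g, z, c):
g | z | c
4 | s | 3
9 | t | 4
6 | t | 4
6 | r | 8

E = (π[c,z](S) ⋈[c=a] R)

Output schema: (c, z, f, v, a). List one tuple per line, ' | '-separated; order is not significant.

Row counts bottom-up:
  S → 4
  π[c,z](S) → 4
  R → 5
  (π[c,z](S) ⋈[c=a] R) → 4

== RESULT ==
c | z | f | v | a
3 | s | 4 | t | 3
4 | t | 3 | q | 4
4 | t | 3 | q | 4
8 | r | 1 | p | 8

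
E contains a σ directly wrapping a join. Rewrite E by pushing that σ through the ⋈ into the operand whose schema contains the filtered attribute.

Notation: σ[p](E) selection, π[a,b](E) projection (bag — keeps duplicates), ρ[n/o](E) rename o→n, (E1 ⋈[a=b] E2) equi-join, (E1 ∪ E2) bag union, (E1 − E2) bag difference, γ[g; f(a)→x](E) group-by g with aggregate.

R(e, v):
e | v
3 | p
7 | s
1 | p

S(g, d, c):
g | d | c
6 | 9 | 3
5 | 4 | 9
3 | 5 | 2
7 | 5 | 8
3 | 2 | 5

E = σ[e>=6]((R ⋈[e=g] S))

σ filters on e, owned by the left side.
E' = (σ[e>=6](R) ⋈[e=g] S)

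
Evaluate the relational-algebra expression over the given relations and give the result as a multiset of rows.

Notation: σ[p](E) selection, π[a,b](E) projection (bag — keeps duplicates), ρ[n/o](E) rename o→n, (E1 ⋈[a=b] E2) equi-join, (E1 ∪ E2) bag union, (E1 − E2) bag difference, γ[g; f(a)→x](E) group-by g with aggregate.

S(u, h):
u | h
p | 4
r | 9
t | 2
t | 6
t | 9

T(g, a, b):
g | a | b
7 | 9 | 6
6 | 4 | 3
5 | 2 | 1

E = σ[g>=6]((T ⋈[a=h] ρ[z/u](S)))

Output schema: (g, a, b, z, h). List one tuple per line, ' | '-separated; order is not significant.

Per-node cardinality:
  T → 3
  S → 5
  ρ[z/u](S) → 5
  (T ⋈[a=h] ρ[z/u](S)) → 4
  σ[g>=6]((T ⋈[a=h] ρ[z/u](S))) → 3

== RESULT ==
g | a | b | z | h
6 | 4 | 3 | p | 4
7 | 9 | 6 | r | 9
7 | 9 | 6 | t | 9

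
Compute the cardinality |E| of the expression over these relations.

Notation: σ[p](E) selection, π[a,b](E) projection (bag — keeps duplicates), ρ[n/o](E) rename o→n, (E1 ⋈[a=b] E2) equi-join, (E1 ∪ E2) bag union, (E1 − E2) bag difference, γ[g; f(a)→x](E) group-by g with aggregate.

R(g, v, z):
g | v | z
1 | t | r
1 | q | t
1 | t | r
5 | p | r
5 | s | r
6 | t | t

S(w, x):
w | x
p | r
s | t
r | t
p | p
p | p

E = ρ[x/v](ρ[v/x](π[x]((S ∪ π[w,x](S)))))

Subexpression sizes:
  S → 5
  S → 5
  π[w,x](S) → 5
  (S ∪ π[w,x](S)) → 10
  π[x]((S ∪ π[w,x](S))) → 10
  ρ[v/x](π[x]((S ∪ π[w,x](S)))) → 10
  ρ[x/v](ρ[v/x](π[x]((S ∪ π[w,x](S))))) → 10

|E| = 10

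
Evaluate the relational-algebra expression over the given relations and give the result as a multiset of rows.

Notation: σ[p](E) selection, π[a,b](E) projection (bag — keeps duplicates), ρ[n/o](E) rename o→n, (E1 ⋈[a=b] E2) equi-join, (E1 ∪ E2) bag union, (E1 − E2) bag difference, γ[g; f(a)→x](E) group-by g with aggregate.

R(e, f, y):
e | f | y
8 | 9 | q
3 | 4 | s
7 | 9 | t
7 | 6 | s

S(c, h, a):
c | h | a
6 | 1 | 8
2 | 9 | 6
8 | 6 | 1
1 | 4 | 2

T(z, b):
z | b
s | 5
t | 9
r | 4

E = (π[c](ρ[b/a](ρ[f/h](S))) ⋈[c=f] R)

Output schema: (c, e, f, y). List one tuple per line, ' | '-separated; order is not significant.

Row counts bottom-up:
  S → 4
  ρ[f/h](S) → 4
  ρ[b/a](ρ[f/h](S)) → 4
  π[c](ρ[b/a](ρ[f/h](S))) → 4
  R → 4
  (π[c](ρ[b/a](ρ[f/h](S))) ⋈[c=f] R) → 1

== RESULT ==
c | e | f | y
6 | 7 | 6 | s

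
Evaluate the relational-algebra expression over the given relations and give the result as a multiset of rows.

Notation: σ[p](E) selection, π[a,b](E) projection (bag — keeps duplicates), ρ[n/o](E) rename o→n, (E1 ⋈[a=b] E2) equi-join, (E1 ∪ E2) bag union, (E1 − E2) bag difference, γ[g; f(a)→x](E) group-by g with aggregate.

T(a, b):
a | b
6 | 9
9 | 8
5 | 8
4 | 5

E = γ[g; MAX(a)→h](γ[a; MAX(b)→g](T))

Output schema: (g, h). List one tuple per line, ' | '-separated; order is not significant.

Per-node cardinality:
  T → 4
  γ[a; MAX(b)→g](T) → 4
  γ[g; MAX(a)→h](γ[a; MAX(b)→g](T)) → 3

== RESULT ==
g | h
5 | 4
8 | 9
9 | 6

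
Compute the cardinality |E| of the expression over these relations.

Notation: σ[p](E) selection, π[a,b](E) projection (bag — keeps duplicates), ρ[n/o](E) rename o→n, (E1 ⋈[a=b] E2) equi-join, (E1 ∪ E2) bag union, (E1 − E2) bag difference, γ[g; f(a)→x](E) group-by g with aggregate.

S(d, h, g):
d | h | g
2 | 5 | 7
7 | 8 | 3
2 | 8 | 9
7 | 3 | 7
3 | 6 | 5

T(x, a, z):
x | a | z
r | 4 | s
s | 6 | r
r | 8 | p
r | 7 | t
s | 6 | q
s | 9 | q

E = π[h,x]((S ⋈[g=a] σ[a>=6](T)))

Stepwise |·|:
  S → 5
  T → 6
  σ[a>=6](T) → 5
  (S ⋈[g=a] σ[a>=6](T)) → 3
  π[h,x]((S ⋈[g=a] σ[a>=6](T))) → 3

|E| = 3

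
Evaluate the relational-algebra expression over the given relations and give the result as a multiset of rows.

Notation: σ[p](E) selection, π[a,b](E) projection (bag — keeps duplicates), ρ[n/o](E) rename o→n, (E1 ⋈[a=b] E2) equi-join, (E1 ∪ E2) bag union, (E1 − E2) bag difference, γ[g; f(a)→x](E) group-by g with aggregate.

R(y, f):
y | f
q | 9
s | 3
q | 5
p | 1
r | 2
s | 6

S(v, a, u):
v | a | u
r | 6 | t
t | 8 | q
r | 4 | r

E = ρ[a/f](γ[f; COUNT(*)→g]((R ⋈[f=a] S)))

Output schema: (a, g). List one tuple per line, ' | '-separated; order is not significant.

Subexpression sizes:
  R → 6
  S → 3
  (R ⋈[f=a] S) → 1
  γ[f; COUNT(*)→g]((R ⋈[f=a] S)) → 1
  ρ[a/f](γ[f; COUNT(*)→g]((R ⋈[f=a] S))) → 1

== RESULT ==
a | g
6 | 1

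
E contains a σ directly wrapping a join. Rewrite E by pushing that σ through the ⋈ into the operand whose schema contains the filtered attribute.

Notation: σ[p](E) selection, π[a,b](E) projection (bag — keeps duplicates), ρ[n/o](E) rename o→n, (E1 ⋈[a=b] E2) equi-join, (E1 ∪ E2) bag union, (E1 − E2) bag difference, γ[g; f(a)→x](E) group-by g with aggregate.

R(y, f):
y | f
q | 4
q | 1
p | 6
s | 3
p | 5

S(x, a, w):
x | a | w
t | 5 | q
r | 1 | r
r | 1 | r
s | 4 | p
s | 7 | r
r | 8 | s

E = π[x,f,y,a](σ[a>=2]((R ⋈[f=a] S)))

σ filters on a, owned by the right side.
E' = π[x,f,y,a]((R ⋈[f=a] σ[a>=2](S)))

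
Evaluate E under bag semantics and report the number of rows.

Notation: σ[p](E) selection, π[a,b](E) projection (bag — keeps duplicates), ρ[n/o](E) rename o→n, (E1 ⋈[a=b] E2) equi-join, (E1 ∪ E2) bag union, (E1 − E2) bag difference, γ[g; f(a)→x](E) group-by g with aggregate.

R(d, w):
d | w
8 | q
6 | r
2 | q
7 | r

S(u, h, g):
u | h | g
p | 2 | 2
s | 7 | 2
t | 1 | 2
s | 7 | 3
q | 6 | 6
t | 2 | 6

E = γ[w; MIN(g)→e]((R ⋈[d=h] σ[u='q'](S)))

Per-node cardinality:
  R → 4
  S → 6
  σ[u='q'](S) → 1
  (R ⋈[d=h] σ[u='q'](S)) → 1
  γ[w; MIN(g)→e]((R ⋈[d=h] σ[u='q'](S))) → 1

|E| = 1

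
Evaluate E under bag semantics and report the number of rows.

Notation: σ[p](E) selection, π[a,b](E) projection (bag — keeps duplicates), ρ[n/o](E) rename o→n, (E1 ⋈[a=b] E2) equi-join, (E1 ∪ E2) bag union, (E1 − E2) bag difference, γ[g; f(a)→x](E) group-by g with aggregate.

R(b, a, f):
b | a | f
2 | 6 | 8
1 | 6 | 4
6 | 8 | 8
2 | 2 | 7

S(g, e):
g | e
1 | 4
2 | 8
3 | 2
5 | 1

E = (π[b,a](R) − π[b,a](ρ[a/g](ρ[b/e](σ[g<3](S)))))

Subexpression sizes:
  R → 4
  π[b,a](R) → 4
  S → 4
  σ[g<3](S) → 2
  ρ[b/e](σ[g<3](S)) → 2
  ρ[a/g](ρ[b/e](σ[g<3](S))) → 2
  π[b,a](ρ[a/g](ρ[b/e](σ[g<3](S)))) → 2
  (π[b,a](R) − π[b,a](ρ[a/g](ρ[b/e](σ[g<3](S))))) → 4

|E| = 4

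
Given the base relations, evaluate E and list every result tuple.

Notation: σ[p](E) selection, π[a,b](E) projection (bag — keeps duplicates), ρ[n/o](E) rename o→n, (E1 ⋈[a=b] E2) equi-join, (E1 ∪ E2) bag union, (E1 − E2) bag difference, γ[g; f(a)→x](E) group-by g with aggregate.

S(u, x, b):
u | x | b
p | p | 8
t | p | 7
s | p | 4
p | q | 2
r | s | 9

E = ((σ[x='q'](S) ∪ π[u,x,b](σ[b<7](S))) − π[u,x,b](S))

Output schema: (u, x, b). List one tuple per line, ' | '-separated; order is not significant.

Stepwise |·|:
  S → 5
  σ[x='q'](S) → 1
  S → 5
  σ[b<7](S) → 2
  π[u,x,b](σ[b<7](S)) → 2
  (σ[x='q'](S) ∪ π[u,x,b](σ[b<7](S))) → 3
  S → 5
  π[u,x,b](S) → 5
  ((σ[x='q'](S) ∪ π[u,x,b](σ[b<7](S))) − π[u,x,b](S)) → 1

== RESULT ==
u | x | b
p | q | 2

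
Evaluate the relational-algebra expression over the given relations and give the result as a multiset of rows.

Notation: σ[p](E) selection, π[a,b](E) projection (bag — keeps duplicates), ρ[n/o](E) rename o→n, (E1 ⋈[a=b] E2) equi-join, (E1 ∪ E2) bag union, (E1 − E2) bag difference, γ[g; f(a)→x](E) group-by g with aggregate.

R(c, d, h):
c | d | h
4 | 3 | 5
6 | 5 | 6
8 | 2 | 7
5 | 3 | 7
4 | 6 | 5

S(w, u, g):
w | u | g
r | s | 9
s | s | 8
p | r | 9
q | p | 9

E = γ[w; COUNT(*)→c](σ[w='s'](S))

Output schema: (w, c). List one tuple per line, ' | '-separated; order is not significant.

Stepwise |·|:
  S → 4
  σ[w='s'](S) → 1
  γ[w; COUNT(*)→c](σ[w='s'](S)) → 1

== RESULT ==
w | c
s | 1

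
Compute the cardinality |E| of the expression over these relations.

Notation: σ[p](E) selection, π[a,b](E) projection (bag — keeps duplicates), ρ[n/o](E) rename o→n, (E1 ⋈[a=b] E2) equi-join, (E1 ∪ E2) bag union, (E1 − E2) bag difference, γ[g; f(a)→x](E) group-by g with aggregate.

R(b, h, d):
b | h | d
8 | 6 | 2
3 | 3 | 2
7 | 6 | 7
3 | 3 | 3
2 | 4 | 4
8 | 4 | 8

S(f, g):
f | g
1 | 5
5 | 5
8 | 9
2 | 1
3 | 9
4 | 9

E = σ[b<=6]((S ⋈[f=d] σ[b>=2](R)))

Per-node cardinality:
  S → 6
  R → 6
  σ[b>=2](R) → 6
  (S ⋈[f=d] σ[b>=2](R)) → 5
  σ[b<=6]((S ⋈[f=d] σ[b>=2](R))) → 3

|E| = 3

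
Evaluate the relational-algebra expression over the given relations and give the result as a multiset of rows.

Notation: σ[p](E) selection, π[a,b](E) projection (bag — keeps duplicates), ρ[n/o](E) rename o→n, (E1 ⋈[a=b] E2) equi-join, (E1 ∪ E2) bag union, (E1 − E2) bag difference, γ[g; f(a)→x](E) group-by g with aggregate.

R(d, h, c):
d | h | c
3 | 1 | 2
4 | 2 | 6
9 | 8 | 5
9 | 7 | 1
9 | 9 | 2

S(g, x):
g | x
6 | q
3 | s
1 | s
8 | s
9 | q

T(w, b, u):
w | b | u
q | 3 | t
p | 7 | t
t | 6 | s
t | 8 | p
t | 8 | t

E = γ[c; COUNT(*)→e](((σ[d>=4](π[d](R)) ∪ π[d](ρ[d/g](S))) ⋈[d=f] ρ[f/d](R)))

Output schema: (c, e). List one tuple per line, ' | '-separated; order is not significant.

Stepwise |·|:
  R → 5
  π[d](R) → 5
  σ[d>=4](π[d](R)) → 4
  S → 5
  ρ[d/g](S) → 5
  π[d](ρ[d/g](S)) → 5
  (σ[d>=4](π[d](R)) ∪ π[d](ρ[d/g](S))) → 9
  R → 5
  ρ[f/d](R) → 5
  ((σ[d>=4](π[d](R)) ∪ π[d](ρ[d/g](S))) ⋈[d=f] ρ[f/d](R)) → 14
  γ[c; COUNT(*)→e](((σ[d>=4](π[d](R)) ∪ π[d](ρ[d/g](S))) ⋈[d=f] ρ[f/d](R))) → 4

== RESULT ==
c | e
1 | 4
2 | 5
5 | 4
6 | 1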